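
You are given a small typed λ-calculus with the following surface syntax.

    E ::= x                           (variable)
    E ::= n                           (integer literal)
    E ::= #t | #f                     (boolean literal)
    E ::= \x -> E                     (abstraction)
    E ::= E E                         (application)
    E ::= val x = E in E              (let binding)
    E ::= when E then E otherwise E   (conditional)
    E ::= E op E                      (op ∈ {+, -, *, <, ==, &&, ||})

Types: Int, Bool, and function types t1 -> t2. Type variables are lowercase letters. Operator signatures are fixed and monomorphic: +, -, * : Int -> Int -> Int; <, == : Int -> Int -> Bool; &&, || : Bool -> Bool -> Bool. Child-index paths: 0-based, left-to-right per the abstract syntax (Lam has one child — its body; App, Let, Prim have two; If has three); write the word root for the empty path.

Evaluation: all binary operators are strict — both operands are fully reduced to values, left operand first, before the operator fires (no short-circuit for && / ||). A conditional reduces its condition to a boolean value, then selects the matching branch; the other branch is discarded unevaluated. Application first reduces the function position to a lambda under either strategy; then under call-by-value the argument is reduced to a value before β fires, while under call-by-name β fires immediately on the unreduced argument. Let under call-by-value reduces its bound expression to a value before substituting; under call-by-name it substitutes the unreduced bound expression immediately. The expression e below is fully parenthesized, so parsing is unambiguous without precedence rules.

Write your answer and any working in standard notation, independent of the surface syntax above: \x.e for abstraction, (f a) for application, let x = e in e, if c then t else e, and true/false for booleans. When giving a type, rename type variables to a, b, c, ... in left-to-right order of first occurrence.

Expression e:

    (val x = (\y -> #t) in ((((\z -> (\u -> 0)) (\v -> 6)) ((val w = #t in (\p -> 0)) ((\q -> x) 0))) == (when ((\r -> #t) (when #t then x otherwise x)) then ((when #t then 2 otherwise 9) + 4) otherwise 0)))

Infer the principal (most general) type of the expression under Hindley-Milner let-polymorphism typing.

Answer: Bool

Working:
\y._ : a -> Bool
let x : forall. a -> Bool
\u._ : c -> Int
\z._ : b -> c -> Int
\v._ : d -> Int
  unify b -> c -> Int ~ (d -> Int) -> e
  unify b ~ d -> Int
  unify c -> Int ~ e
_ _ : c -> Int
let w : Bool
\p._ : f -> Int
x : h -> Bool
\q._ : g -> h -> Bool
  unify g -> h -> Bool ~ Int -> i
  unify g ~ Int
  unify h -> Bool ~ i
_ _ : h -> Bool
  unify f -> Int ~ (h -> Bool) -> j
  unify f ~ h -> Bool
  unify Int ~ j
_ _ : Int
  unify c -> Int ~ Int -> k
  unify c ~ Int
  unify Int ~ k
_ _ : Int
  unify Int ~ Int
\r._ : l -> Bool
  unify Bool ~ Bool
x : m -> Bool
x : n -> Bool
  unify m -> Bool ~ n -> Bool
  unify m ~ n
  unify Bool ~ Bool
  unify l -> Bool ~ (n -> Bool) -> o
  unify l ~ n -> Bool
  unify Bool ~ o
_ _ : Bool
  unify Bool ~ Bool
  unify Bool ~ Bool
  unify Int ~ Int
  unify Int ~ Int
  unify Int ~ Int
  unify Int ~ Int
  unify Int ~ Int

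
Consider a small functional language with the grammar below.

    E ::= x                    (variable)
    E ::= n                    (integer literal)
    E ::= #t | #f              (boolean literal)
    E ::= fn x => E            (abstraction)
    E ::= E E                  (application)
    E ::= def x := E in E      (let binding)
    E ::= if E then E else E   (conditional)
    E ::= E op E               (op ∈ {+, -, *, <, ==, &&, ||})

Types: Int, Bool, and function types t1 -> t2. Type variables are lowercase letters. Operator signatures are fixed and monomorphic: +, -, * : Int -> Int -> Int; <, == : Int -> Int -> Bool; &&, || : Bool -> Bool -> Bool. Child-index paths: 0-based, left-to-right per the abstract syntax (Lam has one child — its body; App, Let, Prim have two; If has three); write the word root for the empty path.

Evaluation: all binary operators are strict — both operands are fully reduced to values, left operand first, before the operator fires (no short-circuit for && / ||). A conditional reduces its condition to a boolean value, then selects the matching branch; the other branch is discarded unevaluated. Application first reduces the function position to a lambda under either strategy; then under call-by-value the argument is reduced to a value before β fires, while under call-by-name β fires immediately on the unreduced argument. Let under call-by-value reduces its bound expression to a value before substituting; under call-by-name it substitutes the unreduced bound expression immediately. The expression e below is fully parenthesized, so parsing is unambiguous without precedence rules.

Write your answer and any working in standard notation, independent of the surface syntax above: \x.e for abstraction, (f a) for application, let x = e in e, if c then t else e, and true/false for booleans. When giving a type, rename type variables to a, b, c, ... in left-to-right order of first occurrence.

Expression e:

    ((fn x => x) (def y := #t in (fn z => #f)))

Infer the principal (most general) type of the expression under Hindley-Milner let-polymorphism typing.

Answer: a -> Bool

Trace:
x : a
\x._ : a -> a
let y : Bool
\z._ : b -> Bool
  unify a -> a ~ (b -> Bool) -> c
  unify a ~ b -> Bool
  unify b -> Bool ~ c
_ _ : b -> Bool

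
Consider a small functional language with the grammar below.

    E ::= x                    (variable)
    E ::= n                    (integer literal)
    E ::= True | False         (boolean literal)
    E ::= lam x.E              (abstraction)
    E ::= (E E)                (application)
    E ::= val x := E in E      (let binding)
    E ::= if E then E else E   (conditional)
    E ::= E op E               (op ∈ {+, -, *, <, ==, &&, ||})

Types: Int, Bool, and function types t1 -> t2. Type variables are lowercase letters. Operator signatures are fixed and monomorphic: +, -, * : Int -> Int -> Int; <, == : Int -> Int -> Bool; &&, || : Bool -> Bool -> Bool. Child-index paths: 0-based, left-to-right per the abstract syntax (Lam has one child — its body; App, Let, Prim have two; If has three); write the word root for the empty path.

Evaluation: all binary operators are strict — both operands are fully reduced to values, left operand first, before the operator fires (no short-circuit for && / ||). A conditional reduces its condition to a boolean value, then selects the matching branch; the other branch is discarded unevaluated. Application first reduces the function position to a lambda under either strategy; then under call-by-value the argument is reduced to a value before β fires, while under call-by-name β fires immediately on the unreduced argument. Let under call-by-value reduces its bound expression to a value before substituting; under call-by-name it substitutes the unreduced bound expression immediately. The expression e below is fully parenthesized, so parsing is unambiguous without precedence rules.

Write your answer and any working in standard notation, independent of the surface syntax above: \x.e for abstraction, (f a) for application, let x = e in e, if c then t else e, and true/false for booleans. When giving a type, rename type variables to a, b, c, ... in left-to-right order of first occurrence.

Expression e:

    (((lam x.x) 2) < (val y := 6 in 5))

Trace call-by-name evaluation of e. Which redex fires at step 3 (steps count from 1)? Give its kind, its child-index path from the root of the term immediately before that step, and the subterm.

Answer: delta at root : (2 < 5)

Derivation:
step 0: (((\x.x) 2) < (let y = 6 in 5))
step 1: [beta@0] (2 < (let y = 6 in 5))
step 2: [let@1] (2 < 5)
step 3: [delta@root] true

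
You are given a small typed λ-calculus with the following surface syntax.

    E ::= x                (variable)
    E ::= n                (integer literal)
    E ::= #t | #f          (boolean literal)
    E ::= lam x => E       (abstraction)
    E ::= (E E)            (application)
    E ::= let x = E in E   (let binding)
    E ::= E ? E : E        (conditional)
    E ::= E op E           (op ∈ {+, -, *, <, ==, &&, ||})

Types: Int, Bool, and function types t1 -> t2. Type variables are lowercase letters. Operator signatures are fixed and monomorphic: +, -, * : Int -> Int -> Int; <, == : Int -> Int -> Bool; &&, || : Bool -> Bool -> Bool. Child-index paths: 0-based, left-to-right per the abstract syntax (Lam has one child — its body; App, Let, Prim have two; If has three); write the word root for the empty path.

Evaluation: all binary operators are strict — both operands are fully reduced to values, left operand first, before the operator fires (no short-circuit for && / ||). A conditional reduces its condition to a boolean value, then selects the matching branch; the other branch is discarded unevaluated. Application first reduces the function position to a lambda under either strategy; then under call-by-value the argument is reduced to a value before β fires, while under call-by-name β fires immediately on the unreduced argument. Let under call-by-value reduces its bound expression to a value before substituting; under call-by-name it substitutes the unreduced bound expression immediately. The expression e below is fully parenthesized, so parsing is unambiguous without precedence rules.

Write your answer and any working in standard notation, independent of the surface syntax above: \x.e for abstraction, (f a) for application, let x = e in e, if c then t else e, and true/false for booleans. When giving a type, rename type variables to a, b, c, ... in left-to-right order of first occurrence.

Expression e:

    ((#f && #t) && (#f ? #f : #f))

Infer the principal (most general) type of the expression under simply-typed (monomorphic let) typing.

Answer: Bool

Derivation:
  unify Bool ~ Bool
  unify Bool ~ Bool
  unify Bool ~ Bool
  unify Bool ~ Bool
  unify Bool ~ Bool
  unify Bool ~ Bool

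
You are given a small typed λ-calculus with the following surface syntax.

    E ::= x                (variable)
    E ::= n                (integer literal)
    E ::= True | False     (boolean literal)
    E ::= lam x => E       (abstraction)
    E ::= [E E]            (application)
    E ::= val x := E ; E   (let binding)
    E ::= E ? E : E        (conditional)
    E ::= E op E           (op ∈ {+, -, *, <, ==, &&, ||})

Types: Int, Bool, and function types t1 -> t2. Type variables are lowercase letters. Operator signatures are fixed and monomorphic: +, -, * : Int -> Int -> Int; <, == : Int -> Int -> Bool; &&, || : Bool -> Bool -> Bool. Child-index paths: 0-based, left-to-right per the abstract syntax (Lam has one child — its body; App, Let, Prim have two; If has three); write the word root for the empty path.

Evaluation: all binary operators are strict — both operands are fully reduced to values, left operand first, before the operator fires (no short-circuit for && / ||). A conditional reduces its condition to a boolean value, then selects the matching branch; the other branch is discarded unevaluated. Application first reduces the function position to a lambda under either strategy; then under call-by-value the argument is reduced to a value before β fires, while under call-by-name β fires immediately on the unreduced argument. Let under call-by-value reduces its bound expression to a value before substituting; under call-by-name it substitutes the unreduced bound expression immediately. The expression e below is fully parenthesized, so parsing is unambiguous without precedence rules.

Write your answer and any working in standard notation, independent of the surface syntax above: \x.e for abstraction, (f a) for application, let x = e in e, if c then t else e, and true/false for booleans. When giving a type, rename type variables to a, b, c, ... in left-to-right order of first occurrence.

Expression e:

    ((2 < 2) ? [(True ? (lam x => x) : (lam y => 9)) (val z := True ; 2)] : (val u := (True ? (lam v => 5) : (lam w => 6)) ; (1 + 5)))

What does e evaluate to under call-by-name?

Trace:
step 0: (if (2 < 2) then ((if true then (\x.x) else (\y.9)) (let z = true in 2)) else (let u = (if true then (\v.5) else (\w.6)) in (1 + 5)))
step 1: [delta@0] (if false then ((if true then (\x.x) else (\y.9)) (let z = true in 2)) else (let u = (if true then (\v.5) else (\w.6)) in (1 + 5)))
step 2: [if@root] (let u = (if true then (\v.5) else (\w.6)) in (1 + 5))
step 3: [let@root] (1 + 5)
step 4: [delta@root] 6

Answer: 6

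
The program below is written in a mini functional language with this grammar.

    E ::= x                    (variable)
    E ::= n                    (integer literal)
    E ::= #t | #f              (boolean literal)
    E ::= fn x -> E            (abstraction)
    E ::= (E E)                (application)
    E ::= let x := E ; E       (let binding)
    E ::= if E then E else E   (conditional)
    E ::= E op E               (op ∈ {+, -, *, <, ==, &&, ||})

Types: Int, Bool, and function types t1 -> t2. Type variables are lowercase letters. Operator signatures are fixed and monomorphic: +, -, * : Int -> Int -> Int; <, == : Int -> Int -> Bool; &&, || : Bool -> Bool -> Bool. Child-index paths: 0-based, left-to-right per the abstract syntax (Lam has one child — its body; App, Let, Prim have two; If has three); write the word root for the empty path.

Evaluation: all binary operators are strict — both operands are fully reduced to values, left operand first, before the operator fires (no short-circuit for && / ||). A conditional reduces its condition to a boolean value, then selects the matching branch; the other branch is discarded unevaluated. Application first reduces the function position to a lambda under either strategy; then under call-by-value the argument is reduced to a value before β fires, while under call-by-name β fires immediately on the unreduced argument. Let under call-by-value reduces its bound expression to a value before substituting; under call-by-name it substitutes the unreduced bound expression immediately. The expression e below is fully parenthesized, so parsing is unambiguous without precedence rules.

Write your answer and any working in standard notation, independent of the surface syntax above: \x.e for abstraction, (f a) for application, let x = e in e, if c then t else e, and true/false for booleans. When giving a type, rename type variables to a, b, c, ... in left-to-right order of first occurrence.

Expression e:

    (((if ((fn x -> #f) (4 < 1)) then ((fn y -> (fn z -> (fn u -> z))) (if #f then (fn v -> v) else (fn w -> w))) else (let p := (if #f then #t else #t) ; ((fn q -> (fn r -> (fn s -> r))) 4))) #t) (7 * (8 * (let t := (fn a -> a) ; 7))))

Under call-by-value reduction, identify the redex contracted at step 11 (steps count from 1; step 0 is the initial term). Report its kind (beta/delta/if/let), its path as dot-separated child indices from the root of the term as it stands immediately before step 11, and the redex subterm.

Answer: beta at root : ((\s.true) 392)

Working:
step 0: (((if ((\x.false) (4 < 1)) then ((\y.(\z.(\u.z))) (if false then (\v.v) else (\w.w))) else (let p = (if false then true else true) in ((\q.(\r.(\s.r))) 4))) true) (7 * (8 * (let t = (\a.a) in 7))))
step 1: [delta@0.0.0.1] (((if ((\x.false) false) then ((\y.(\z.(\u.z))) (if false then (\v.v) else (\w.w))) else (let p = (if false then true else true) in ((\q.(\r.(\s.r))) 4))) true) (7 * (8 * (let t = (\a.a) in 7))))
step 2: [beta@0.0.0] (((if false then ((\y.(\z.(\u.z))) (if false then (\v.v) else (\w.w))) else (let p = (if false then true else true) in ((\q.(\r.(\s.r))) 4))) true) (7 * (8 * (let t = (\a.a) in 7))))
step 3: [if@0.0] (((let p = (if false then true else true) in ((\q.(\r.(\s.r))) 4)) true) (7 * (8 * (let t = (\a.a) in 7))))
step 4: [if@0.0.0] (((let p = true in ((\q.(\r.(\s.r))) 4)) true) (7 * (8 * (let t = (\a.a) in 7))))
step 5: [let@0.0] ((((\q.(\r.(\s.r))) 4) true) (7 * (8 * (let t = (\a.a) in 7))))
step 6: [beta@0.0] (((\r.(\s.r)) true) (7 * (8 * (let t = (\a.a) in 7))))
step 7: [beta@0] ((\s.true) (7 * (8 * (let t = (\a.a) in 7))))
step 8: [let@1.1.1] ((\s.true) (7 * (8 * 7)))
step 9: [delta@1.1] ((\s.true) (7 * 56))
step 10: [delta@1] ((\s.true) 392)
step 11: [beta@root] true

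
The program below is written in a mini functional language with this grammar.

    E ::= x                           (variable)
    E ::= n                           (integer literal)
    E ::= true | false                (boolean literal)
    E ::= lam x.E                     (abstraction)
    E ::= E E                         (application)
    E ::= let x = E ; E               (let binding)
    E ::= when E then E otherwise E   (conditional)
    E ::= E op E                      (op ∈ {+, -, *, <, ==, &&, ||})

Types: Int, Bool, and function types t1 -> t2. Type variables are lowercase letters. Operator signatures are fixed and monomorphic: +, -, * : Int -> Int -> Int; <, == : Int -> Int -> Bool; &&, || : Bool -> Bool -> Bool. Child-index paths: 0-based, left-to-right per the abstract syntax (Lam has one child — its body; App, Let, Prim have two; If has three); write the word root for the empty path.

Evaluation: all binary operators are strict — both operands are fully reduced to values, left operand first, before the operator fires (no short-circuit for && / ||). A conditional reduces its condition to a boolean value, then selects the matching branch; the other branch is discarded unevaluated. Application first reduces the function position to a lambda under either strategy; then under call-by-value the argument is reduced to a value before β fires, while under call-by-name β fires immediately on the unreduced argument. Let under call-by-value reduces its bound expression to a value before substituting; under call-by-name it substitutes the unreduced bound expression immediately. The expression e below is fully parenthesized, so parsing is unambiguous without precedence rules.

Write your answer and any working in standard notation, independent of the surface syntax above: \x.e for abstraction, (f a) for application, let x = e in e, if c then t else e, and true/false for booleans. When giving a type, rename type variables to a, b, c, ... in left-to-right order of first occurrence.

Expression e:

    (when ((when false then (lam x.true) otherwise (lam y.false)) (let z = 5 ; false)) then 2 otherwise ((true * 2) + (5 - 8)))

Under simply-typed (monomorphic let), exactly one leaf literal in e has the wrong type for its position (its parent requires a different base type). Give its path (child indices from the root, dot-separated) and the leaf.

Derivation:
  unify Bool ~ Bool
\x._ : a -> Bool
\y._ : b -> Bool
  unify a -> Bool ~ b -> Bool
  unify a ~ b
  unify Bool ~ Bool
let z : Int
  unify b -> Bool ~ Bool -> c
  unify b ~ Bool
  unify Bool ~ c
_ _ : Bool
  unify Bool ~ Bool
  unify Bool ~ Int
  FAIL: mismatch Bool ~ Int

Answer: 2.0.0 : true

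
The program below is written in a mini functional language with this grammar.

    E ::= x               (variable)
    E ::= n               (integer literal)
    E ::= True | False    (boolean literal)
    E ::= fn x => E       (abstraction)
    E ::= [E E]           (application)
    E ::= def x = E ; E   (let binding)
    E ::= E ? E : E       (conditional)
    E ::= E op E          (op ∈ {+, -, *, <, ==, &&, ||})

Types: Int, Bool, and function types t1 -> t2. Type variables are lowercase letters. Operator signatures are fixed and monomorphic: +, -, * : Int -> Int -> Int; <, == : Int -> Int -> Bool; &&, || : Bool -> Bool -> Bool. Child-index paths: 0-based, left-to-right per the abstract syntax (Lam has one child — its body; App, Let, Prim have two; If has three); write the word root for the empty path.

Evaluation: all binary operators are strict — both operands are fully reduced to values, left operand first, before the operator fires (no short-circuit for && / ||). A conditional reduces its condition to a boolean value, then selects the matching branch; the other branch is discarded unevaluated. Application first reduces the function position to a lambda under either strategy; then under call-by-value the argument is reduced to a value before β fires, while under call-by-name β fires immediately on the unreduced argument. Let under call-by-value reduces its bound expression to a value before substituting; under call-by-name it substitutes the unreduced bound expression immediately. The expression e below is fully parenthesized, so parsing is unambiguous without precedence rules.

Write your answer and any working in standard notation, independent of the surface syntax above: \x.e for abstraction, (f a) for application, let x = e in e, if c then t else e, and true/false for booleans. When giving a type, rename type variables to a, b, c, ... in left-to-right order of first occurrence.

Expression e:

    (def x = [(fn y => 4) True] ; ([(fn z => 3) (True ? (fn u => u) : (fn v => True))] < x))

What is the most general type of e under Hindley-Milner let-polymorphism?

Answer: Bool

Derivation:
\y._ : a -> Int
  unify a -> Int ~ Bool -> b
  unify a ~ Bool
  unify Int ~ b
_ _ : Int
let x : Int
\z._ : c -> Int
  unify Bool ~ Bool
u : d
\u._ : d -> d
\v._ : e -> Bool
  unify d -> d ~ e -> Bool
  unify d ~ e
  unify e ~ Bool
  unify c -> Int ~ (Bool -> Bool) -> f
  unify c ~ Bool -> Bool
  unify Int ~ f
_ _ : Int
  unify Int ~ Int
x : Int
  unify Int ~ Int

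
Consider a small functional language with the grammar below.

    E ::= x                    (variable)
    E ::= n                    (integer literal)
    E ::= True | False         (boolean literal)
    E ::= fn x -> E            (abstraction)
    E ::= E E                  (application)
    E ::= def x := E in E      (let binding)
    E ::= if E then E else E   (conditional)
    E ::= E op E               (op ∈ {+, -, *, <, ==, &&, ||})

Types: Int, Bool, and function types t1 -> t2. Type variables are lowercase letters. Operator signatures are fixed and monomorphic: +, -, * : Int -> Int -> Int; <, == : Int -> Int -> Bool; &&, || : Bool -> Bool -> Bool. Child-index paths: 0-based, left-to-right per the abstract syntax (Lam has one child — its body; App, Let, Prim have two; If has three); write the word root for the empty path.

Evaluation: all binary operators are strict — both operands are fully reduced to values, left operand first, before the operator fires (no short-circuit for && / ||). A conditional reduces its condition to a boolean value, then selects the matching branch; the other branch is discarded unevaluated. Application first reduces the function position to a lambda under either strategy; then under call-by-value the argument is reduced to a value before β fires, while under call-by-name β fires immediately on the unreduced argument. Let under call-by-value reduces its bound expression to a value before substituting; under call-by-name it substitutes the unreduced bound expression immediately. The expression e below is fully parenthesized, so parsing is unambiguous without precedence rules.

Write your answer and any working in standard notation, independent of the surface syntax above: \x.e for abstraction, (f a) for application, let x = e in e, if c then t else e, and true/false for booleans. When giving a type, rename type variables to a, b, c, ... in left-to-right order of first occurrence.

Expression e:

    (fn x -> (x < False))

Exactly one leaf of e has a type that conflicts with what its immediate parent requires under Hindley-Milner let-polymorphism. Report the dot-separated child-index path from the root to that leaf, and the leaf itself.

Answer: 0.1 : false

Trace:
x : a
  unify a ~ Int
  unify Bool ~ Int
  FAIL: mismatch Bool ~ Int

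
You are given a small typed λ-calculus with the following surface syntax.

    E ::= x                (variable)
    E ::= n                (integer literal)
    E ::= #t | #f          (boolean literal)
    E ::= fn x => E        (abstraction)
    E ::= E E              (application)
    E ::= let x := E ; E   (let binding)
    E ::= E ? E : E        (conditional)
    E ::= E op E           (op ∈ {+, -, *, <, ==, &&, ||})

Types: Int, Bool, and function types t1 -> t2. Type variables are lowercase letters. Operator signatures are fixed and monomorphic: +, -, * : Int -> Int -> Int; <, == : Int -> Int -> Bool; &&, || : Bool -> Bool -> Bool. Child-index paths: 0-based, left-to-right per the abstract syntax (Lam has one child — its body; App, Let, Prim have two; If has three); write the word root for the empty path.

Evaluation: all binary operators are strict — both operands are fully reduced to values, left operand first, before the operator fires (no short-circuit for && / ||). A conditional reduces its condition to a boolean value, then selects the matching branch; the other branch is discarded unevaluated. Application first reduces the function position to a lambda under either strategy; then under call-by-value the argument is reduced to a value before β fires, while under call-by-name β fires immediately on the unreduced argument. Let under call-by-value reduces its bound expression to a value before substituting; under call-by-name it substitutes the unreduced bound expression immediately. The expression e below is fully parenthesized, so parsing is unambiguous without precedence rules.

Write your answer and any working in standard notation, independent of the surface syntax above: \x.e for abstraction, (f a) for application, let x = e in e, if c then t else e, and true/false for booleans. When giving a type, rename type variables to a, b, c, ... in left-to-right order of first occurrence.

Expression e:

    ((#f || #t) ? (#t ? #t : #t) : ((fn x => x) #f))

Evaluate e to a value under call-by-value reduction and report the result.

Trace:
step 0: (if (false || true) then (if true then true else true) else ((\x.x) false))
step 1: [delta@0] (if true then (if true then true else true) else ((\x.x) false))
step 2: [if@root] (if true then true else true)
step 3: [if@root] true

Answer: true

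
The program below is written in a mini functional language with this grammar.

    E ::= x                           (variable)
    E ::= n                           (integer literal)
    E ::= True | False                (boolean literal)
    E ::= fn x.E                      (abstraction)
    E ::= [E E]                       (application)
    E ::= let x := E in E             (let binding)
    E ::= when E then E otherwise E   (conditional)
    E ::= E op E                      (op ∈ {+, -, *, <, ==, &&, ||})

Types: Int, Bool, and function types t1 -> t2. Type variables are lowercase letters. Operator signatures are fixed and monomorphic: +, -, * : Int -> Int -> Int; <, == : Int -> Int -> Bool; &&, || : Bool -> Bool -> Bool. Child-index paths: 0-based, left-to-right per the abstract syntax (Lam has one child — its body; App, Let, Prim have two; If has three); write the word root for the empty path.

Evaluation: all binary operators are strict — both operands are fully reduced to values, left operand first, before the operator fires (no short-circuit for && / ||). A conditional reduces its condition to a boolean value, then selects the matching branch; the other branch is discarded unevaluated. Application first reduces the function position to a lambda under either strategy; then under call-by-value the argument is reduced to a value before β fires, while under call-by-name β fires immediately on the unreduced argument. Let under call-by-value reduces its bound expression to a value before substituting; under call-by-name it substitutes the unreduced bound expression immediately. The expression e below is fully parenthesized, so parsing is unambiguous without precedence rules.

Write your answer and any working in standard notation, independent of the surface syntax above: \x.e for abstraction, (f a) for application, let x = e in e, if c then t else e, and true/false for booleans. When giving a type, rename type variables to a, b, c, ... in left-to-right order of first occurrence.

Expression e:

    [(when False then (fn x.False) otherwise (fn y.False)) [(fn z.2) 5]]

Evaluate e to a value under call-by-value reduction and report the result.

Trace:
step 0: ((if false then (\x.false) else (\y.false)) ((\z.2) 5))
step 1: [if@0] ((\y.false) ((\z.2) 5))
step 2: [beta@1] ((\y.false) 2)
step 3: [beta@root] false

Answer: false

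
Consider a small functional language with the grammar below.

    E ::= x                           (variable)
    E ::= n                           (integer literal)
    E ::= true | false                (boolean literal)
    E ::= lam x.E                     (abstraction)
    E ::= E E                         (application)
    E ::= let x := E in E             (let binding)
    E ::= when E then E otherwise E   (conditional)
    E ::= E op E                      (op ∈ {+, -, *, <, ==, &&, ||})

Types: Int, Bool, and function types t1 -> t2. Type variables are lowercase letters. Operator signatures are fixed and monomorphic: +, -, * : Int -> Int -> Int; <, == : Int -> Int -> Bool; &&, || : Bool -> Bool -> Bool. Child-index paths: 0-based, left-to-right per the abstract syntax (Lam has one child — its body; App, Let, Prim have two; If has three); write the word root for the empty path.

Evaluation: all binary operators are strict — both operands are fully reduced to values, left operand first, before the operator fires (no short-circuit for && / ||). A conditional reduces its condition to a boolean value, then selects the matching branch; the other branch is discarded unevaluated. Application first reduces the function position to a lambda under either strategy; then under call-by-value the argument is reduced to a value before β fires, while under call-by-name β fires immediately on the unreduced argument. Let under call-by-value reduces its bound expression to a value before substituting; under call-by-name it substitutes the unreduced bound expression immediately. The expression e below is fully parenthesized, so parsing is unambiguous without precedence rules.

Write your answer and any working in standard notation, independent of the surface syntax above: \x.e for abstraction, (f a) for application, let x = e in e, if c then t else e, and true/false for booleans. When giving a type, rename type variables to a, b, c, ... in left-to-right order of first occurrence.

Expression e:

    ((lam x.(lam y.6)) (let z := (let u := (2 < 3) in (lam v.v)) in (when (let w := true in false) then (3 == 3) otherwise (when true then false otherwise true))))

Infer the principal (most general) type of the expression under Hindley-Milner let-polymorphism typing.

Answer: a -> Int

Trace:
\y._ : b -> Int
\x._ : a -> b -> Int
  unify Int ~ Int
  unify Int ~ Int
let u : Bool
v : c
\v._ : c -> c
let z : forall. c -> c
let w : Bool
  unify Bool ~ Bool
  unify Int ~ Int
  unify Int ~ Int
  unify Bool ~ Bool
  unify Bool ~ Bool
  unify Bool ~ Bool
  unify a -> b -> Int ~ Bool -> d
  unify a ~ Bool
  unify b -> Int ~ d
_ _ : b -> Int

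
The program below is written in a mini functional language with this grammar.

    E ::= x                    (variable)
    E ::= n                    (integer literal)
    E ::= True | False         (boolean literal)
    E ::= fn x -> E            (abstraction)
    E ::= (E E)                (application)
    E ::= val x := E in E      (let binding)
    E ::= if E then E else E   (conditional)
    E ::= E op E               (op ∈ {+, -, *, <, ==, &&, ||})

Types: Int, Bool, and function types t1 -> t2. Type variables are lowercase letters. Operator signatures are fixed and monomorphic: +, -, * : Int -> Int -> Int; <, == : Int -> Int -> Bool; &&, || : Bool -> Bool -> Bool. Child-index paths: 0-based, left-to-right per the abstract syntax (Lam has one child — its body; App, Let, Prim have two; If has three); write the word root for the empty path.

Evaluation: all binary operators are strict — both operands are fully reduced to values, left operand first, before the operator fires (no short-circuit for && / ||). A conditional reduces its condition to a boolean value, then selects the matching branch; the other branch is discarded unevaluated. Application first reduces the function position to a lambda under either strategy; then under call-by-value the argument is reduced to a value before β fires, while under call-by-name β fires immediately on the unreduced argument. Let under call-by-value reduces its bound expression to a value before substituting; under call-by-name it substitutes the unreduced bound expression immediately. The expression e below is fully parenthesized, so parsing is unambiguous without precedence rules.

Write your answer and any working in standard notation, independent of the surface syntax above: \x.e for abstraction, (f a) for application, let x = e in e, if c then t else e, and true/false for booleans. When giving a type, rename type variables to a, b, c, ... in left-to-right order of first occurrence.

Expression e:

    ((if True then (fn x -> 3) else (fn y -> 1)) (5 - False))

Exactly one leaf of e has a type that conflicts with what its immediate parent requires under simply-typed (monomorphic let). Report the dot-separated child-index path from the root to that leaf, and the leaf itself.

Working:
  unify Bool ~ Bool
\x._ : a -> Int
\y._ : b -> Int
  unify a -> Int ~ b -> Int
  unify a ~ b
  unify Int ~ Int
  unify Int ~ Int
  unify Bool ~ Int
  FAIL: mismatch Bool ~ Int

Answer: 1.1 : false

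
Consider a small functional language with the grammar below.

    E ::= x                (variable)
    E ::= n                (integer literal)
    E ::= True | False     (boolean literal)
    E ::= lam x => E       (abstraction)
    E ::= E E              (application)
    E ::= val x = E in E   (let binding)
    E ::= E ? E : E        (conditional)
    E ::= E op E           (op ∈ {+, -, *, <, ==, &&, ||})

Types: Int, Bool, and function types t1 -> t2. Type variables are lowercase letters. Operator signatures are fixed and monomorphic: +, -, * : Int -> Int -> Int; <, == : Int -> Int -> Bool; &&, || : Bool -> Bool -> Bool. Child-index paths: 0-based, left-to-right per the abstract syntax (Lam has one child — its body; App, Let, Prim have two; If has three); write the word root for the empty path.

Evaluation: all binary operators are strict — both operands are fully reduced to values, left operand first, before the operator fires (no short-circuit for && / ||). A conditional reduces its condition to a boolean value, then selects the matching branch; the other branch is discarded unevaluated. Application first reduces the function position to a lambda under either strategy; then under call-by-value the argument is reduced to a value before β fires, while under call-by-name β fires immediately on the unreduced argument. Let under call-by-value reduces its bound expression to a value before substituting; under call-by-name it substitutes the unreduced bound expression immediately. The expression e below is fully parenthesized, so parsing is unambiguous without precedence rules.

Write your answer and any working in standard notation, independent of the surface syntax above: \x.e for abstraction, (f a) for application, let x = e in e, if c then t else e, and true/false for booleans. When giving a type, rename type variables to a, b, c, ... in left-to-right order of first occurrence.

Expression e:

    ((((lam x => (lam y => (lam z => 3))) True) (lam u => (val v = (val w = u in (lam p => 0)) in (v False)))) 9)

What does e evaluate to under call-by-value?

Derivation:
step 0: ((((\x.(\y.(\z.3))) true) (\u.(let v = (let w = u in (\p.0)) in (v false)))) 9)
step 1: [beta@0.0] (((\y.(\z.3)) (\u.(let v = (let w = u in (\p.0)) in (v false)))) 9)
step 2: [beta@0] ((\z.3) 9)
step 3: [beta@root] 3

Answer: 3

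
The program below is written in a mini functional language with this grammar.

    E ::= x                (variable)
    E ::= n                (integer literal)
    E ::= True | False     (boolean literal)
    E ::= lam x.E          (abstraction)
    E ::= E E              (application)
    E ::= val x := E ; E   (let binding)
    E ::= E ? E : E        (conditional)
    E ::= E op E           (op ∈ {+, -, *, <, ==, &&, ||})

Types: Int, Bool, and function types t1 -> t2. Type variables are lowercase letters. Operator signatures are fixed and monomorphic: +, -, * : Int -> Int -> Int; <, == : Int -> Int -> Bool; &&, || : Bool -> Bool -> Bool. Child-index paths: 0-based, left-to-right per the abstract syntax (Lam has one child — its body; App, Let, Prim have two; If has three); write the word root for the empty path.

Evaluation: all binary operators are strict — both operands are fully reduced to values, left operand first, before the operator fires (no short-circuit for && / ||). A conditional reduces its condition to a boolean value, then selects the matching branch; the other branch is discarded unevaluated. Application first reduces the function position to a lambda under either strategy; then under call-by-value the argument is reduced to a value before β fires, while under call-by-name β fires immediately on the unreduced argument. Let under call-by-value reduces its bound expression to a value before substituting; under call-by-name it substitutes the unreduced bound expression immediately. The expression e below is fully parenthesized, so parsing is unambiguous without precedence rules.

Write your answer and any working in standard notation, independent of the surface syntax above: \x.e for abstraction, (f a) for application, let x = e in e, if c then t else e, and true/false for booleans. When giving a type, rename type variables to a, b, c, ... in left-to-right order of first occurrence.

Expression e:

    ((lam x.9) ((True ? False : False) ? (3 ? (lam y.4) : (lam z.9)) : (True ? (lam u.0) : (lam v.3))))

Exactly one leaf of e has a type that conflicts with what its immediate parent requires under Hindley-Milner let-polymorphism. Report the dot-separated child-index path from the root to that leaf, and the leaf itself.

Answer: 1.1.0 : 3

Trace:
\x._ : a -> Int
  unify Bool ~ Bool
  unify Bool ~ Bool
  unify Bool ~ Bool
  unify Int ~ Bool
  FAIL: mismatch Int ~ Bool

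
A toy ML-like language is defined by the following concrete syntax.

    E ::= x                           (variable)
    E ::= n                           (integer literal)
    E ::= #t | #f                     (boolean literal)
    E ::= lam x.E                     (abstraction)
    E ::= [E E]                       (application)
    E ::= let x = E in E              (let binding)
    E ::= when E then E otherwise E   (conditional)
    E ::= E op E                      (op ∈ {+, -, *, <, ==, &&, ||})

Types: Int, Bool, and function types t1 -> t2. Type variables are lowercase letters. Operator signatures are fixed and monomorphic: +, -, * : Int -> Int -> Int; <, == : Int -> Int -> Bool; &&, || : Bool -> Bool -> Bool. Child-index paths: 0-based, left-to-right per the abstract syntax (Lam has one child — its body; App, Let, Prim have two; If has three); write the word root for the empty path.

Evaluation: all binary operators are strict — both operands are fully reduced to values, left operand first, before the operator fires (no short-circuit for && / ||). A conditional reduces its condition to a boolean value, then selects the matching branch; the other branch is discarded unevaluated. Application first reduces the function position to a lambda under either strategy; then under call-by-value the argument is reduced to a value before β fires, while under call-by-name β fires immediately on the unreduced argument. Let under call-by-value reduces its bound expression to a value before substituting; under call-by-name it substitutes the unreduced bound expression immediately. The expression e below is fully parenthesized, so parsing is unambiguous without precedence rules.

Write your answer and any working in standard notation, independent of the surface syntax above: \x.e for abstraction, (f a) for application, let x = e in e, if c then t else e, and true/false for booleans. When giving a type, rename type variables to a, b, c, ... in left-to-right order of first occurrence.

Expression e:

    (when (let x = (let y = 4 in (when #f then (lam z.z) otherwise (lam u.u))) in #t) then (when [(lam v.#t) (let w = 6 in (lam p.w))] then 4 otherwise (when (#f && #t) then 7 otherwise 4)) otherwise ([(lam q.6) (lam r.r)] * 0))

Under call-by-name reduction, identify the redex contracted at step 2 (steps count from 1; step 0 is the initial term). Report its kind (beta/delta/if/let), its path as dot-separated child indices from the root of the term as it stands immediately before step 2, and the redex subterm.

Working:
step 0: (if (let x = (let y = 4 in (if false then (\z.z) else (\u.u))) in true) then (if ((\v.true) (let w = 6 in (\p.w))) then 4 else (if (false && true) then 7 else 4)) else (((\q.6) (\r.r)) * 0))
step 1: [let@0] (if true then (if ((\v.true) (let w = 6 in (\p.w))) then 4 else (if (false && true) then 7 else 4)) else (((\q.6) (\r.r)) * 0))
step 2: [if@root] (if ((\v.true) (let w = 6 in (\p.w))) then 4 else (if (false && true) then 7 else 4))

Answer: if at root : (if true then (if ((\v.true) (let w = 6 in (\p.w))) then 4 else (if (false && true) then 7 else 4)) else (((\q.6) (\r.r)) * 0))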